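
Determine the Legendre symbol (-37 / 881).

1

Reduce the numerator: -37 ≡ 844 (mod 881), so (-37 / 881) = (844 / 881).
Factor out 2: 844 = 2^2·211. Since 881 ≡ 1 (mod 8), (2 / 881) = +1, and (2 / 881)^2 = +1. Now have (211 / 881).
881 ≡ 1 (mod 4), so quadratic reciprocity gives (211 / 881) = (881 / 211). Reduce: 881 ≡ 37 (mod 211). Now have (37 / 211).
37 ≡ 1 (mod 4), so quadratic reciprocity gives (37 / 211) = (211 / 37). Reduce: 211 ≡ 26 (mod 37). Now have (26 / 37).
Factor out 2: 26 = 2·13. Since 37 ≡ 5 (mod 8), (2 / 37) = -1. Now have -(13 / 37).
13 ≡ 1 (mod 4), so quadratic reciprocity gives (13 / 37) = (37 / 13). Reduce: 37 ≡ 11 (mod 13). Now have -(11 / 13).
13 ≡ 1 (mod 4), so quadratic reciprocity gives (11 / 13) = (13 / 11). Reduce: 13 ≡ 2 (mod 11). Now have -(2 / 11).
Factor out 2: 2 = 2. Since 11 ≡ 3 (mod 8), (2 / 11) = -1. Now have (1 / 11).
(1 / 11) = 1. Collecting the sign factors: 1.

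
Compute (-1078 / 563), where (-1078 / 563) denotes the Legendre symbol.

1

(-1078 / 563)
  = (48 / 563)    [-1078 ≡ 48 mod 563]
  = (3 / 563)    [563 ≡ 3 mod 8 ⇒ (2 / 563)^4 = +1]
  = -(563 / 3)    [QR: both ≡ 3 mod 4, sign flips]
  = -(2 / 3)    [563 ≡ 2 mod 3]
  = (1 / 3)    [3 ≡ 3 mod 8 ⇒ (2 / 3) = -1]
  = 1    [(1 / 3) = 1]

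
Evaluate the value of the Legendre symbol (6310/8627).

1

Factor out 2: 6310 = 2·3155. Since 8627 ≡ 3 (mod 8), (2/8627) = -1. Now have -(3155/8627).
Both 3155 ≡ 3 and 8627 ≡ 3 (mod 4), so reciprocity gives (3155/8627) = -(8627/3155). Reduce: 8627 ≡ 2317 (mod 3155). Now have (2317/3155).
2317 ≡ 1 (mod 4), so quadratic reciprocity gives (2317/3155) = (3155/2317). Reduce: 3155 ≡ 838 (mod 2317). Now have (838/2317).
Factor out 2: 838 = 2·419. Since 2317 ≡ 5 (mod 8), (2/2317) = -1. Now have -(419/2317).
2317 ≡ 1 (mod 4), so quadratic reciprocity gives (419/2317) = (2317/419). Reduce: 2317 ≡ 222 (mod 419). Now have -(222/419).
Factor out 2: 222 = 2·111. Since 419 ≡ 3 (mod 8), (2/419) = -1. Now have (111/419).
Both 111 ≡ 3 and 419 ≡ 3 (mod 4), so reciprocity gives (111/419) = -(419/111). Reduce: 419 ≡ 86 (mod 111). Now have -(86/111).
Factor out 2: 86 = 2·43. Since 111 ≡ 7 (mod 8), (2/111) = +1. Now have -(43/111).
Both 43 ≡ 3 and 111 ≡ 3 (mod 4), so reciprocity gives (43/111) = -(111/43). Reduce: 111 ≡ 25 (mod 43). Now have (25/43).
25 ≡ 1 (mod 4), so quadratic reciprocity gives (25/43) = (43/25). Reduce: 43 ≡ 18 (mod 25). Now have (18/25).
Factor out 2: 18 = 2·9. Since 25 ≡ 1 (mod 8), (2/25) = +1. Now have (9/25).
9 ≡ 1 (mod 4), so quadratic reciprocity gives (9/25) = (25/9). Reduce: 25 ≡ 7 (mod 9). Now have (7/9).
9 ≡ 1 (mod 4), so quadratic reciprocity gives (7/9) = (9/7). Reduce: 9 ≡ 2 (mod 7). Now have (2/7).
Factor out 2: 2 = 2. Since 7 ≡ 7 (mod 8), (2/7) = +1. Now have (1/7).
(1/7) = 1. Collecting the sign factors: 1.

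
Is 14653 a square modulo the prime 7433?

no

Reduce the numerator: 14653 ≡ 7220 (mod 7433), so (14653/7433) = (7220/7433).
Factor out 2: 7220 = 2^2·1805. Since 7433 ≡ 1 (mod 8), (2/7433) = +1, and (2/7433)^2 = +1. Now have (1805/7433).
1805 ≡ 1 (mod 4), so quadratic reciprocity gives (1805/7433) = (7433/1805). Reduce: 7433 ≡ 213 (mod 1805). Now have (213/1805).
213 ≡ 1 (mod 4), so quadratic reciprocity gives (213/1805) = (1805/213). Reduce: 1805 ≡ 101 (mod 213). Now have (101/213).
101 ≡ 1 (mod 4), so quadratic reciprocity gives (101/213) = (213/101). Reduce: 213 ≡ 11 (mod 101). Now have (11/101).
101 ≡ 1 (mod 4), so quadratic reciprocity gives (11/101) = (101/11). Reduce: 101 ≡ 2 (mod 11). Now have (2/11).
Factor out 2: 2 = 2. Since 11 ≡ 3 (mod 8), (2/11) = -1. Now have -(1/11).
(1/11) = 1. Collecting the sign factors: -1.
(14653/7433) = -1, and 7433 is prime, so 14653 is not a quadratic residue mod 7433.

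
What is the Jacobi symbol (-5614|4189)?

(-5614|4189)
  = (5614|4189)    [4189 ≡ 1 mod 4 ⇒ (-1|4189) = +1]
  = (1425|4189)    [5614 ≡ 1425 mod 4189]
  = (4189|1425)    [QR: 1425 ≡ 1 mod 4, sign kept]
  = (1339|1425)    [4189 ≡ 1339 mod 1425]
  = (1425|1339)    [QR: 1425 ≡ 1 mod 4, sign kept]
  = (86|1339)    [1425 ≡ 86 mod 1339]
  = -(43|1339)    [1339 ≡ 3 mod 8 ⇒ (2|1339) = -1]
  = (1339|43)    [QR: both ≡ 3 mod 4, sign flips]
  = (6|43)    [1339 ≡ 6 mod 43]
  = -(3|43)    [43 ≡ 3 mod 8 ⇒ (2|43) = -1]
  = (43|3)    [QR: both ≡ 3 mod 4, sign flips]
  = (1|3)    [43 ≡ 1 mod 3]
  = 1    [(1|3) = 1]

1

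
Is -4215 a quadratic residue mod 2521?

yes

(-4215/2521)
  = (827/2521)    [-4215 ≡ 827 mod 2521]
  = (2521/827)    [QR: 2521 ≡ 1 mod 4, sign kept]
  = (40/827)    [2521 ≡ 40 mod 827]
  = -(5/827)    [827 ≡ 3 mod 8 ⇒ (2/827)^3 = -1]
  = -(827/5)    [QR: 5 ≡ 1 mod 4, sign kept]
  = -(2/5)    [827 ≡ 2 mod 5]
  = (1/5)    [5 ≡ 5 mod 8 ⇒ (2/5) = -1]
  = 1    [(1/5) = 1]
(-4215/2521) = 1, and 2521 is prime, so -4215 is a quadratic residue mod 2521.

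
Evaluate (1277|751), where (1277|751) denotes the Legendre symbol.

-1

Reduce the numerator: 1277 ≡ 526 (mod 751), so (1277|751) = (526|751).
Factor out 2: 526 = 2·263. Since 751 ≡ 7 (mod 8), (2|751) = +1. Now have (263|751).
Both 263 ≡ 3 and 751 ≡ 3 (mod 4), so reciprocity gives (263|751) = -(751|263). Reduce: 751 ≡ 225 (mod 263). Now have -(225|263).
225 ≡ 1 (mod 4), so quadratic reciprocity gives (225|263) = (263|225). Reduce: 263 ≡ 38 (mod 225). Now have -(38|225).
Factor out 2: 38 = 2·19. Since 225 ≡ 1 (mod 8), (2|225) = +1. Now have -(19|225).
225 ≡ 1 (mod 4), so quadratic reciprocity gives (19|225) = (225|19). Reduce: 225 ≡ 16 (mod 19). Now have -(16|19).
Factor out 2: 16 = 2^4. Since 19 ≡ 3 (mod 8), (2|19) = -1, and (2|19)^4 = +1. Now have -(1|19).
(1|19) = 1. Collecting the sign factors: -1.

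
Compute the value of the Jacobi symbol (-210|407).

-1

(-210|407)
  = -(210|407)    [407 ≡ 3 mod 4 ⇒ (-1|407) = -1]
  = -(105|407)    [407 ≡ 7 mod 8 ⇒ (2|407) = +1]
  = -(407|105)    [QR: 105 ≡ 1 mod 4, sign kept]
  = -(92|105)    [407 ≡ 92 mod 105]
  = -(23|105)    [105 ≡ 1 mod 8 ⇒ (2|105)^2 = +1]
  = -(105|23)    [QR: 105 ≡ 1 mod 4, sign kept]
  = -(13|23)    [105 ≡ 13 mod 23]
  = -(23|13)    [QR: 13 ≡ 1 mod 4, sign kept]
  = -(10|13)    [23 ≡ 10 mod 13]
  = (5|13)    [13 ≡ 5 mod 8 ⇒ (2|13) = -1]
  = (13|5)    [QR: 5 ≡ 1 mod 4, sign kept]
  = (3|5)    [13 ≡ 3 mod 5]
  = (5|3)    [QR: 5 ≡ 1 mod 4, sign kept]
  = (2|3)    [5 ≡ 2 mod 3]
  = -(1|3)    [3 ≡ 3 mod 8 ⇒ (2|3) = -1]
  = -1    [(1|3) = 1]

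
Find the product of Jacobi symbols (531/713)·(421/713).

-1

By multiplicativity, (531·421/713) = (531/713)·(421/713).
First factor (531/713):
713 ≡ 1 (mod 4), so quadratic reciprocity gives (531/713) = (713/531). Reduce: 713 ≡ 182 (mod 531). Now have (182/531).
Factor out 2: 182 = 2·91. Since 531 ≡ 3 (mod 8), (2/531) = -1. Now have -(91/531).
Both 91 ≡ 3 and 531 ≡ 3 (mod 4), so reciprocity gives (91/531) = -(531/91). Reduce: 531 ≡ 76 (mod 91). Now have (76/91).
Factor out 2: 76 = 2^2·19. Since 91 ≡ 3 (mod 8), (2/91) = -1, and (2/91)^2 = +1. Now have (19/91).
Both 19 ≡ 3 and 91 ≡ 3 (mod 4), so reciprocity gives (19/91) = -(91/19). Reduce: 91 ≡ 15 (mod 19). Now have -(15/19).
Both 15 ≡ 3 and 19 ≡ 3 (mod 4), so reciprocity gives (15/19) = -(19/15). Reduce: 19 ≡ 4 (mod 15). Now have (4/15).
Factor out 2: 4 = 2^2. Since 15 ≡ 7 (mod 8), (2/15) = +1, and (2/15)^2 = +1. Now have (1/15).
(1/15) = 1. Collecting the sign factors: 1.
Second factor (421/713):
421 ≡ 1 (mod 4), so quadratic reciprocity gives (421/713) = (713/421). Reduce: 713 ≡ 292 (mod 421). Now have (292/421).
Factor out 2: 292 = 2^2·73. Since 421 ≡ 5 (mod 8), (2/421) = -1, and (2/421)^2 = +1. Now have (73/421).
73 ≡ 1 (mod 4), so quadratic reciprocity gives (73/421) = (421/73). Reduce: 421 ≡ 56 (mod 73). Now have (56/73).
Factor out 2: 56 = 2^3·7. Since 73 ≡ 1 (mod 8), (2/73) = +1, and (2/73)^3 = +1. Now have (7/73).
73 ≡ 1 (mod 4), so quadratic reciprocity gives (7/73) = (73/7). Reduce: 73 ≡ 3 (mod 7). Now have (3/7).
Both 3 ≡ 3 and 7 ≡ 3 (mod 4), so reciprocity gives (3/7) = -(7/3). Reduce: 7 ≡ 1 (mod 3). Now have -(1/3).
(1/3) = 1. Collecting the sign factors: -1.
Product: (1)·(-1) = -1.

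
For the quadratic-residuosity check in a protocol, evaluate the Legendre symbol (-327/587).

(-327/587)
  = (260/587)    [-327 ≡ 260 mod 587]
  = (65/587)    [587 ≡ 3 mod 8 ⇒ (2/587)^2 = +1]
  = (587/65)    [QR: 65 ≡ 1 mod 4, sign kept]
  = (2/65)    [587 ≡ 2 mod 65]
  = (1/65)    [65 ≡ 1 mod 8 ⇒ (2/65) = +1]
  = 1    [(1/65) = 1]

1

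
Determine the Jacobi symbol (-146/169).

1

(-146/169)
  = (146/169)    [169 ≡ 1 mod 4 ⇒ (-1/169) = +1]
  = (73/169)    [169 ≡ 1 mod 8 ⇒ (2/169) = +1]
  = (169/73)    [QR: 73 ≡ 1 mod 4, sign kept]
  = (23/73)    [169 ≡ 23 mod 73]
  = (73/23)    [QR: 73 ≡ 1 mod 4, sign kept]
  = (4/23)    [73 ≡ 4 mod 23]
  = (1/23)    [23 ≡ 7 mod 8 ⇒ (2/23)^2 = +1]
  = 1    [(1/23) = 1]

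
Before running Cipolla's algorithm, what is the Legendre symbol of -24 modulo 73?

1

(-24/73)
  = (24/73)    [73 ≡ 1 mod 4 ⇒ (-1/73) = +1]
  = (3/73)    [73 ≡ 1 mod 8 ⇒ (2/73)^3 = +1]
  = (73/3)    [QR: 73 ≡ 1 mod 4, sign kept]
  = (1/3)    [73 ≡ 1 mod 3]
  = 1    [(1/3) = 1]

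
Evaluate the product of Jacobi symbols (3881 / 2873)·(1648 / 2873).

By multiplicativity, (3881·1648 / 2873) = (3881 / 2873)·(1648 / 2873).
First factor (3881 / 2873):
(3881 / 2873)
  = (1008 / 2873)    [3881 ≡ 1008 mod 2873]
  = (63 / 2873)    [2873 ≡ 1 mod 8 ⇒ (2 / 2873)^4 = +1]
  = (2873 / 63)    [QR: 2873 ≡ 1 mod 4, sign kept]
  = (38 / 63)    [2873 ≡ 38 mod 63]
  = (19 / 63)    [63 ≡ 7 mod 8 ⇒ (2 / 63) = +1]
  = -(63 / 19)    [QR: both ≡ 3 mod 4, sign flips]
  = -(6 / 19)    [63 ≡ 6 mod 19]
  = (3 / 19)    [19 ≡ 3 mod 8 ⇒ (2 / 19) = -1]
  = -(19 / 3)    [QR: both ≡ 3 mod 4, sign flips]
  = -(1 / 3)    [19 ≡ 1 mod 3]
  = -1    [(1 / 3) = 1]
Second factor (1648 / 2873):
(1648 / 2873)
  = (103 / 2873)    [2873 ≡ 1 mod 8 ⇒ (2 / 2873)^4 = +1]
  = (2873 / 103)    [QR: 2873 ≡ 1 mod 4, sign kept]
  = (92 / 103)    [2873 ≡ 92 mod 103]
  = (23 / 103)    [103 ≡ 7 mod 8 ⇒ (2 / 103)^2 = +1]
  = -(103 / 23)    [QR: both ≡ 3 mod 4, sign flips]
  = -(11 / 23)    [103 ≡ 11 mod 23]
  = (23 / 11)    [QR: both ≡ 3 mod 4, sign flips]
  = (1 / 11)    [23 ≡ 1 mod 11]
  = 1    [(1 / 11) = 1]
Product: (-1)·(1) = -1.

-1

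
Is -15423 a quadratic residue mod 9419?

yes

Reduce the numerator: -15423 ≡ 3415 (mod 9419), so (-15423/9419) = (3415/9419).
Both 3415 ≡ 3 and 9419 ≡ 3 (mod 4), so reciprocity gives (3415/9419) = -(9419/3415). Reduce: 9419 ≡ 2589 (mod 3415). Now have -(2589/3415).
2589 ≡ 1 (mod 4), so quadratic reciprocity gives (2589/3415) = (3415/2589). Reduce: 3415 ≡ 826 (mod 2589). Now have -(826/2589).
Factor out 2: 826 = 2·413. Since 2589 ≡ 5 (mod 8), (2/2589) = -1. Now have (413/2589).
413 ≡ 1 (mod 4), so quadratic reciprocity gives (413/2589) = (2589/413). Reduce: 2589 ≡ 111 (mod 413). Now have (111/413).
413 ≡ 1 (mod 4), so quadratic reciprocity gives (111/413) = (413/111). Reduce: 413 ≡ 80 (mod 111). Now have (80/111).
Factor out 2: 80 = 2^4·5. Since 111 ≡ 7 (mod 8), (2/111) = +1, and (2/111)^4 = +1. Now have (5/111).
5 ≡ 1 (mod 4), so quadratic reciprocity gives (5/111) = (111/5). Reduce: 111 ≡ 1 (mod 5). Now have (1/5).
(1/5) = 1. Collecting the sign factors: 1.
(-15423/9419) = 1, and 9419 is prime, so -15423 is a quadratic residue mod 9419.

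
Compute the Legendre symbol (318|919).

1

(318|919)
  = (159|919)    [919 ≡ 7 mod 8 ⇒ (2|919) = +1]
  = -(919|159)    [QR: both ≡ 3 mod 4, sign flips]
  = -(124|159)    [919 ≡ 124 mod 159]
  = -(31|159)    [159 ≡ 7 mod 8 ⇒ (2|159)^2 = +1]
  = (159|31)    [QR: both ≡ 3 mod 4, sign flips]
  = (4|31)    [159 ≡ 4 mod 31]
  = (1|31)    [31 ≡ 7 mod 8 ⇒ (2|31)^2 = +1]
  = 1    [(1|31) = 1]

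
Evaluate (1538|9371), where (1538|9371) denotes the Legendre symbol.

(1538|9371)
  = -(769|9371)    [9371 ≡ 3 mod 8 ⇒ (2|9371) = -1]
  = -(9371|769)    [QR: 769 ≡ 1 mod 4, sign kept]
  = -(143|769)    [9371 ≡ 143 mod 769]
  = -(769|143)    [QR: 769 ≡ 1 mod 4, sign kept]
  = -(54|143)    [769 ≡ 54 mod 143]
  = -(27|143)    [143 ≡ 7 mod 8 ⇒ (2|143) = +1]
  = (143|27)    [QR: both ≡ 3 mod 4, sign flips]
  = (8|27)    [143 ≡ 8 mod 27]
  = -(1|27)    [27 ≡ 3 mod 8 ⇒ (2|27)^3 = -1]
  = -1    [(1|27) = 1]

-1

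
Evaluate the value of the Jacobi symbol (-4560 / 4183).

-1

(-4560 / 4183)
  = (3806 / 4183)    [-4560 ≡ 3806 mod 4183]
  = (1903 / 4183)    [4183 ≡ 7 mod 8 ⇒ (2 / 4183) = +1]
  = -(4183 / 1903)    [QR: both ≡ 3 mod 4, sign flips]
  = -(377 / 1903)    [4183 ≡ 377 mod 1903]
  = -(1903 / 377)    [QR: 377 ≡ 1 mod 4, sign kept]
  = -(18 / 377)    [1903 ≡ 18 mod 377]
  = -(9 / 377)    [377 ≡ 1 mod 8 ⇒ (2 / 377) = +1]
  = -(377 / 9)    [QR: 9 ≡ 1 mod 4, sign kept]
  = -(8 / 9)    [377 ≡ 8 mod 9]
  = -(1 / 9)    [9 ≡ 1 mod 8 ⇒ (2 / 9)^3 = +1]
  = -1    [(1 / 9) = 1]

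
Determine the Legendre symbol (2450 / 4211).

-1

(2450 / 4211)
  = -(1225 / 4211)    [4211 ≡ 3 mod 8 ⇒ (2 / 4211) = -1]
  = -(4211 / 1225)    [QR: 1225 ≡ 1 mod 4, sign kept]
  = -(536 / 1225)    [4211 ≡ 536 mod 1225]
  = -(67 / 1225)    [1225 ≡ 1 mod 8 ⇒ (2 / 1225)^3 = +1]
  = -(1225 / 67)    [QR: 1225 ≡ 1 mod 4, sign kept]
  = -(19 / 67)    [1225 ≡ 19 mod 67]
  = (67 / 19)    [QR: both ≡ 3 mod 4, sign flips]
  = (10 / 19)    [67 ≡ 10 mod 19]
  = -(5 / 19)    [19 ≡ 3 mod 8 ⇒ (2 / 19) = -1]
  = -(19 / 5)    [QR: 5 ≡ 1 mod 4, sign kept]
  = -(4 / 5)    [19 ≡ 4 mod 5]
  = -(1 / 5)    [5 ≡ 5 mod 8 ⇒ (2 / 5)^2 = +1]
  = -1    [(1 / 5) = 1]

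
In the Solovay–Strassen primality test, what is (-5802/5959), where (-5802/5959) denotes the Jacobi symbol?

Reduce the numerator: -5802 ≡ 157 (mod 5959), so (-5802/5959) = (157/5959).
157 ≡ 1 (mod 4), so quadratic reciprocity gives (157/5959) = (5959/157). Reduce: 5959 ≡ 150 (mod 157). Now have (150/157).
Factor out 2: 150 = 2·75. Since 157 ≡ 5 (mod 8), (2/157) = -1. Now have -(75/157).
157 ≡ 1 (mod 4), so quadratic reciprocity gives (75/157) = (157/75). Reduce: 157 ≡ 7 (mod 75). Now have -(7/75).
Both 7 ≡ 3 and 75 ≡ 3 (mod 4), so reciprocity gives (7/75) = -(75/7). Reduce: 75 ≡ 5 (mod 7). Now have (5/7).
5 ≡ 1 (mod 4), so quadratic reciprocity gives (5/7) = (7/5). Reduce: 7 ≡ 2 (mod 5). Now have (2/5).
Factor out 2: 2 = 2. Since 5 ≡ 5 (mod 8), (2/5) = -1. Now have -(1/5).
(1/5) = 1. Collecting the sign factors: -1.

-1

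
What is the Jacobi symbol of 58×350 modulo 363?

-1

By multiplicativity, (58·350/363) = (58/363)·(350/363).
First factor (58/363):
Factor out 2: 58 = 2·29. Since 363 ≡ 3 (mod 8), (2/363) = -1. Now have -(29/363).
29 ≡ 1 (mod 4), so quadratic reciprocity gives (29/363) = (363/29). Reduce: 363 ≡ 15 (mod 29). Now have -(15/29).
29 ≡ 1 (mod 4), so quadratic reciprocity gives (15/29) = (29/15). Reduce: 29 ≡ 14 (mod 15). Now have -(14/15).
Factor out 2: 14 = 2·7. Since 15 ≡ 7 (mod 8), (2/15) = +1. Now have -(7/15).
Both 7 ≡ 3 and 15 ≡ 3 (mod 4), so reciprocity gives (7/15) = -(15/7). Reduce: 15 ≡ 1 (mod 7). Now have (1/7).
(1/7) = 1. Collecting the sign factors: 1.
Second factor (350/363):
Factor out 2: 350 = 2·175. Since 363 ≡ 3 (mod 8), (2/363) = -1. Now have -(175/363).
Both 175 ≡ 3 and 363 ≡ 3 (mod 4), so reciprocity gives (175/363) = -(363/175). Reduce: 363 ≡ 13 (mod 175). Now have (13/175).
13 ≡ 1 (mod 4), so quadratic reciprocity gives (13/175) = (175/13). Reduce: 175 ≡ 6 (mod 13). Now have (6/13).
Factor out 2: 6 = 2·3. Since 13 ≡ 5 (mod 8), (2/13) = -1. Now have -(3/13).
13 ≡ 1 (mod 4), so quadratic reciprocity gives (3/13) = (13/3). Reduce: 13 ≡ 1 (mod 3). Now have -(1/3).
(1/3) = 1. Collecting the sign factors: -1.
Product: (1)·(-1) = -1.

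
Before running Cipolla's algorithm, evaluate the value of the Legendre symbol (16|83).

(16|83)
  = (1|83)    [83 ≡ 3 mod 8 ⇒ (2|83)^4 = +1]
  = 1    [(1|83) = 1]

1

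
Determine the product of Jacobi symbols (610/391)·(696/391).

1

By multiplicativity, (610·696/391) = (610/391)·(696/391).
First factor (610/391):
(610/391)
  = (219/391)    [610 ≡ 219 mod 391]
  = -(391/219)    [QR: both ≡ 3 mod 4, sign flips]
  = -(172/219)    [391 ≡ 172 mod 219]
  = -(43/219)    [219 ≡ 3 mod 8 ⇒ (2/219)^2 = +1]
  = (219/43)    [QR: both ≡ 3 mod 4, sign flips]
  = (4/43)    [219 ≡ 4 mod 43]
  = (1/43)    [43 ≡ 3 mod 8 ⇒ (2/43)^2 = +1]
  = 1    [(1/43) = 1]
Second factor (696/391):
(696/391)
  = (305/391)    [696 ≡ 305 mod 391]
  = (391/305)    [QR: 305 ≡ 1 mod 4, sign kept]
  = (86/305)    [391 ≡ 86 mod 305]
  = (43/305)    [305 ≡ 1 mod 8 ⇒ (2/305) = +1]
  = (305/43)    [QR: 305 ≡ 1 mod 4, sign kept]
  = (4/43)    [305 ≡ 4 mod 43]
  = (1/43)    [43 ≡ 3 mod 8 ⇒ (2/43)^2 = +1]
  = 1    [(1/43) = 1]
Product: (1)·(1) = 1.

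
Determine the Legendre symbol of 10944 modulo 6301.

-1

(10944/6301)
  = (4643/6301)    [10944 ≡ 4643 mod 6301]
  = (6301/4643)    [QR: 6301 ≡ 1 mod 4, sign kept]
  = (1658/4643)    [6301 ≡ 1658 mod 4643]
  = -(829/4643)    [4643 ≡ 3 mod 8 ⇒ (2/4643) = -1]
  = -(4643/829)    [QR: 829 ≡ 1 mod 4, sign kept]
  = -(498/829)    [4643 ≡ 498 mod 829]
  = (249/829)    [829 ≡ 5 mod 8 ⇒ (2/829) = -1]
  = (829/249)    [QR: 249 ≡ 1 mod 4, sign kept]
  = (82/249)    [829 ≡ 82 mod 249]
  = (41/249)    [249 ≡ 1 mod 8 ⇒ (2/249) = +1]
  = (249/41)    [QR: 41 ≡ 1 mod 4, sign kept]
  = (3/41)    [249 ≡ 3 mod 41]
  = (41/3)    [QR: 41 ≡ 1 mod 4, sign kept]
  = (2/3)    [41 ≡ 2 mod 3]
  = -(1/3)    [3 ≡ 3 mod 8 ⇒ (2/3) = -1]
  = -1    [(1/3) = 1]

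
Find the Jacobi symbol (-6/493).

(-6/493)
  = (6/493)    [493 ≡ 1 mod 4 ⇒ (-1/493) = +1]
  = -(3/493)    [493 ≡ 5 mod 8 ⇒ (2/493) = -1]
  = -(493/3)    [QR: 493 ≡ 1 mod 4, sign kept]
  = -(1/3)    [493 ≡ 1 mod 3]
  = -1    [(1/3) = 1]

-1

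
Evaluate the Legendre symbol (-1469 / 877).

(-1469 / 877)
  = (285 / 877)    [-1469 ≡ 285 mod 877]
  = (877 / 285)    [QR: 285 ≡ 1 mod 4, sign kept]
  = (22 / 285)    [877 ≡ 22 mod 285]
  = -(11 / 285)    [285 ≡ 5 mod 8 ⇒ (2 / 285) = -1]
  = -(285 / 11)    [QR: 285 ≡ 1 mod 4, sign kept]
  = -(10 / 11)    [285 ≡ 10 mod 11]
  = (5 / 11)    [11 ≡ 3 mod 8 ⇒ (2 / 11) = -1]
  = (11 / 5)    [QR: 5 ≡ 1 mod 4, sign kept]
  = (1 / 5)    [11 ≡ 1 mod 5]
  = 1    [(1 / 5) = 1]

1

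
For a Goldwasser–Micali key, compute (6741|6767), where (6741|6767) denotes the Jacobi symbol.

1

6741 ≡ 1 (mod 4), so quadratic reciprocity gives (6741|6767) = (6767|6741). Reduce: 6767 ≡ 26 (mod 6741). Now have (26|6741).
Factor out 2: 26 = 2·13. Since 6741 ≡ 5 (mod 8), (2|6741) = -1. Now have -(13|6741).
13 ≡ 1 (mod 4), so quadratic reciprocity gives (13|6741) = (6741|13). Reduce: 6741 ≡ 7 (mod 13). Now have -(7|13).
13 ≡ 1 (mod 4), so quadratic reciprocity gives (7|13) = (13|7). Reduce: 13 ≡ 6 (mod 7). Now have -(6|7).
Factor out 2: 6 = 2·3. Since 7 ≡ 7 (mod 8), (2|7) = +1. Now have -(3|7).
Both 3 ≡ 3 and 7 ≡ 3 (mod 4), so reciprocity gives (3|7) = -(7|3). Reduce: 7 ≡ 1 (mod 3). Now have (1|3).
(1|3) = 1. Collecting the sign factors: 1.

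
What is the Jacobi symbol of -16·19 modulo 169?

1

By multiplicativity, (-16·19 / 169) = (-16 / 169)·(19 / 169).
First factor (-16 / 169):
Reduce the numerator: -16 ≡ 153 (mod 169), so (-16 / 169) = (153 / 169).
153 ≡ 1 (mod 4), so quadratic reciprocity gives (153 / 169) = (169 / 153). Reduce: 169 ≡ 16 (mod 153). Now have (16 / 153).
Factor out 2: 16 = 2^4. Since 153 ≡ 1 (mod 8), (2 / 153) = +1, and (2 / 153)^4 = +1. Now have (1 / 153).
(1 / 153) = 1. Collecting the sign factors: 1.
Second factor (19 / 169):
169 ≡ 1 (mod 4), so quadratic reciprocity gives (19 / 169) = (169 / 19). Reduce: 169 ≡ 17 (mod 19). Now have (17 / 19).
17 ≡ 1 (mod 4), so quadratic reciprocity gives (17 / 19) = (19 / 17). Reduce: 19 ≡ 2 (mod 17). Now have (2 / 17).
Factor out 2: 2 = 2. Since 17 ≡ 1 (mod 8), (2 / 17) = +1. Now have (1 / 17).
(1 / 17) = 1. Collecting the sign factors: 1.
Product: (1)·(1) = 1.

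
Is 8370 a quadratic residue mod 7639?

no

(8370/7639)
  = (731/7639)    [8370 ≡ 731 mod 7639]
  = -(7639/731)    [QR: both ≡ 3 mod 4, sign flips]
  = -(329/731)    [7639 ≡ 329 mod 731]
  = -(731/329)    [QR: 329 ≡ 1 mod 4, sign kept]
  = -(73/329)    [731 ≡ 73 mod 329]
  = -(329/73)    [QR: 73 ≡ 1 mod 4, sign kept]
  = -(37/73)    [329 ≡ 37 mod 73]
  = -(73/37)    [QR: 37 ≡ 1 mod 4, sign kept]
  = -(36/37)    [73 ≡ 36 mod 37]
  = -(9/37)    [37 ≡ 5 mod 8 ⇒ (2/37)^2 = +1]
  = -(37/9)    [QR: 9 ≡ 1 mod 4, sign kept]
  = -(1/9)    [37 ≡ 1 mod 9]
  = -1    [(1/9) = 1]
(8370/7639) = -1, and 7639 is prime, so 8370 is not a quadratic residue mod 7639.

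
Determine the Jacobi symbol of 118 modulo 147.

Factor out 2: 118 = 2·59. Since 147 ≡ 3 (mod 8), (2 / 147) = -1. Now have -(59 / 147).
Both 59 ≡ 3 and 147 ≡ 3 (mod 4), so reciprocity gives (59 / 147) = -(147 / 59). Reduce: 147 ≡ 29 (mod 59). Now have (29 / 59).
29 ≡ 1 (mod 4), so quadratic reciprocity gives (29 / 59) = (59 / 29). Reduce: 59 ≡ 1 (mod 29). Now have (1 / 29).
(1 / 29) = 1. Collecting the sign factors: 1.

1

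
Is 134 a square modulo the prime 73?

Reduce the numerator: 134 ≡ 61 (mod 73), so (134/73) = (61/73).
61 ≡ 1 (mod 4), so quadratic reciprocity gives (61/73) = (73/61). Reduce: 73 ≡ 12 (mod 61). Now have (12/61).
Factor out 2: 12 = 2^2·3. Since 61 ≡ 5 (mod 8), (2/61) = -1, and (2/61)^2 = +1. Now have (3/61).
61 ≡ 1 (mod 4), so quadratic reciprocity gives (3/61) = (61/3). Reduce: 61 ≡ 1 (mod 3). Now have (1/3).
(1/3) = 1. Collecting the sign factors: 1.
(134/73) = 1, and 73 is prime, so 134 is a quadratic residue mod 73.

yes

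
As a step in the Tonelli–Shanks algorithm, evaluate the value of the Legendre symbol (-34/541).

(-34/541)
  = (507/541)    [-34 ≡ 507 mod 541]
  = (541/507)    [QR: 541 ≡ 1 mod 4, sign kept]
  = (34/507)    [541 ≡ 34 mod 507]
  = -(17/507)    [507 ≡ 3 mod 8 ⇒ (2/507) = -1]
  = -(507/17)    [QR: 17 ≡ 1 mod 4, sign kept]
  = -(14/17)    [507 ≡ 14 mod 17]
  = -(7/17)    [17 ≡ 1 mod 8 ⇒ (2/17) = +1]
  = -(17/7)    [QR: 17 ≡ 1 mod 4, sign kept]
  = -(3/7)    [17 ≡ 3 mod 7]
  = (7/3)    [QR: both ≡ 3 mod 4, sign flips]
  = (1/3)    [7 ≡ 1 mod 3]
  = 1    [(1/3) = 1]

1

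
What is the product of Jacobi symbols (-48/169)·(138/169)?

By multiplicativity, (-48·138/169) = (-48/169)·(138/169).
First factor (-48/169):
Reduce the numerator: -48 ≡ 121 (mod 169), so (-48/169) = (121/169).
121 ≡ 1 (mod 4), so quadratic reciprocity gives (121/169) = (169/121). Reduce: 169 ≡ 48 (mod 121). Now have (48/121).
Factor out 2: 48 = 2^4·3. Since 121 ≡ 1 (mod 8), (2/121) = +1, and (2/121)^4 = +1. Now have (3/121).
121 ≡ 1 (mod 4), so quadratic reciprocity gives (3/121) = (121/3). Reduce: 121 ≡ 1 (mod 3). Now have (1/3).
(1/3) = 1. Collecting the sign factors: 1.
Second factor (138/169):
Factor out 2: 138 = 2·69. Since 169 ≡ 1 (mod 8), (2/169) = +1. Now have (69/169).
69 ≡ 1 (mod 4), so quadratic reciprocity gives (69/169) = (169/69). Reduce: 169 ≡ 31 (mod 69). Now have (31/69).
69 ≡ 1 (mod 4), so quadratic reciprocity gives (31/69) = (69/31). Reduce: 69 ≡ 7 (mod 31). Now have (7/31).
Both 7 ≡ 3 and 31 ≡ 3 (mod 4), so reciprocity gives (7/31) = -(31/7). Reduce: 31 ≡ 3 (mod 7). Now have -(3/7).
Both 3 ≡ 3 and 7 ≡ 3 (mod 4), so reciprocity gives (3/7) = -(7/3). Reduce: 7 ≡ 1 (mod 3). Now have (1/3).
(1/3) = 1. Collecting the sign factors: 1.
Product: (1)·(1) = 1.

1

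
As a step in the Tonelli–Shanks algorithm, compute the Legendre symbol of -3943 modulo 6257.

-1

Reduce the numerator: -3943 ≡ 2314 (mod 6257), so (-3943|6257) = (2314|6257).
Factor out 2: 2314 = 2·1157. Since 6257 ≡ 1 (mod 8), (2|6257) = +1. Now have (1157|6257).
1157 ≡ 1 (mod 4), so quadratic reciprocity gives (1157|6257) = (6257|1157). Reduce: 6257 ≡ 472 (mod 1157). Now have (472|1157).
Factor out 2: 472 = 2^3·59. Since 1157 ≡ 5 (mod 8), (2|1157) = -1, and (2|1157)^3 = -1. Now have -(59|1157).
1157 ≡ 1 (mod 4), so quadratic reciprocity gives (59|1157) = (1157|59). Reduce: 1157 ≡ 36 (mod 59). Now have -(36|59).
Factor out 2: 36 = 2^2·9. Since 59 ≡ 3 (mod 8), (2|59) = -1, and (2|59)^2 = +1. Now have -(9|59).
9 ≡ 1 (mod 4), so quadratic reciprocity gives (9|59) = (59|9). Reduce: 59 ≡ 5 (mod 9). Now have -(5|9).
5 ≡ 1 (mod 4), so quadratic reciprocity gives (5|9) = (9|5). Reduce: 9 ≡ 4 (mod 5). Now have -(4|5).
Factor out 2: 4 = 2^2. Since 5 ≡ 5 (mod 8), (2|5) = -1, and (2|5)^2 = +1. Now have -(1|5).
(1|5) = 1. Collecting the sign factors: -1.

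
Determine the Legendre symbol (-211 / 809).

1

Pull out -1: (-211 / 809) = (-1 / 809)·(211 / 809). Since 809 ≡ 1 (mod 4), (-1 / 809) = +1. Now have (211 / 809).
809 ≡ 1 (mod 4), so quadratic reciprocity gives (211 / 809) = (809 / 211). Reduce: 809 ≡ 176 (mod 211). Now have (176 / 211).
Factor out 2: 176 = 2^4·11. Since 211 ≡ 3 (mod 8), (2 / 211) = -1, and (2 / 211)^4 = +1. Now have (11 / 211).
Both 11 ≡ 3 and 211 ≡ 3 (mod 4), so reciprocity gives (11 / 211) = -(211 / 11). Reduce: 211 ≡ 2 (mod 11). Now have -(2 / 11).
Factor out 2: 2 = 2. Since 11 ≡ 3 (mod 8), (2 / 11) = -1. Now have (1 / 11).
(1 / 11) = 1. Collecting the sign factors: 1.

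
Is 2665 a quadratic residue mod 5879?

yes

(2665/5879)
  = (5879/2665)    [QR: 2665 ≡ 1 mod 4, sign kept]
  = (549/2665)    [5879 ≡ 549 mod 2665]
  = (2665/549)    [QR: 549 ≡ 1 mod 4, sign kept]
  = (469/549)    [2665 ≡ 469 mod 549]
  = (549/469)    [QR: 469 ≡ 1 mod 4, sign kept]
  = (80/469)    [549 ≡ 80 mod 469]
  = (5/469)    [469 ≡ 5 mod 8 ⇒ (2/469)^4 = +1]
  = (469/5)    [QR: 5 ≡ 1 mod 4, sign kept]
  = (4/5)    [469 ≡ 4 mod 5]
  = (1/5)    [5 ≡ 5 mod 8 ⇒ (2/5)^2 = +1]
  = 1    [(1/5) = 1]
The Legendre symbol is 1, so x^2 ≡ 2665 (mod 5879) has solution.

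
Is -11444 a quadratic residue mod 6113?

no

(-11444|6113)
  = (782|6113)    [-11444 ≡ 782 mod 6113]
  = (391|6113)    [6113 ≡ 1 mod 8 ⇒ (2|6113) = +1]
  = (6113|391)    [QR: 6113 ≡ 1 mod 4, sign kept]
  = (248|391)    [6113 ≡ 248 mod 391]
  = (31|391)    [391 ≡ 7 mod 8 ⇒ (2|391)^3 = +1]
  = -(391|31)    [QR: both ≡ 3 mod 4, sign flips]
  = -(19|31)    [391 ≡ 19 mod 31]
  = (31|19)    [QR: both ≡ 3 mod 4, sign flips]
  = (12|19)    [31 ≡ 12 mod 19]
  = (3|19)    [19 ≡ 3 mod 8 ⇒ (2|19)^2 = +1]
  = -(19|3)    [QR: both ≡ 3 mod 4, sign flips]
  = -(1|3)    [19 ≡ 1 mod 3]
  = -1    [(1|3) = 1]
(-11444|6113) = -1, and 6113 is prime, so -11444 is not a quadratic residue mod 6113.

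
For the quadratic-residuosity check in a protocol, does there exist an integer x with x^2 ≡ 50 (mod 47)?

yes

(50/47)
  = (3/47)    [50 ≡ 3 mod 47]
  = -(47/3)    [QR: both ≡ 3 mod 4, sign flips]
  = -(2/3)    [47 ≡ 2 mod 3]
  = (1/3)    [3 ≡ 3 mod 8 ⇒ (2/3) = -1]
  = 1    [(1/3) = 1]
(50/47) = 1, and 47 is prime, so 50 is a quadratic residue mod 47.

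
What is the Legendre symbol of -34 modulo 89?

Reduce the numerator: -34 ≡ 55 (mod 89), so (-34|89) = (55|89).
89 ≡ 1 (mod 4), so quadratic reciprocity gives (55|89) = (89|55). Reduce: 89 ≡ 34 (mod 55). Now have (34|55).
Factor out 2: 34 = 2·17. Since 55 ≡ 7 (mod 8), (2|55) = +1. Now have (17|55).
17 ≡ 1 (mod 4), so quadratic reciprocity gives (17|55) = (55|17). Reduce: 55 ≡ 4 (mod 17). Now have (4|17).
Factor out 2: 4 = 2^2. Since 17 ≡ 1 (mod 8), (2|17) = +1, and (2|17)^2 = +1. Now have (1|17).
(1|17) = 1. Collecting the sign factors: 1.

1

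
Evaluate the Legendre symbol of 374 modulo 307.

(374/307)
  = (67/307)    [374 ≡ 67 mod 307]
  = -(307/67)    [QR: both ≡ 3 mod 4, sign flips]
  = -(39/67)    [307 ≡ 39 mod 67]
  = (67/39)    [QR: both ≡ 3 mod 4, sign flips]
  = (28/39)    [67 ≡ 28 mod 39]
  = (7/39)    [39 ≡ 7 mod 8 ⇒ (2/39)^2 = +1]
  = -(39/7)    [QR: both ≡ 3 mod 4, sign flips]
  = -(4/7)    [39 ≡ 4 mod 7]
  = -(1/7)    [7 ≡ 7 mod 8 ⇒ (2/7)^2 = +1]
  = -1    [(1/7) = 1]

-1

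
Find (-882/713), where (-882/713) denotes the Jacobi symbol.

(-882/713)
  = (544/713)    [-882 ≡ 544 mod 713]
  = (17/713)    [713 ≡ 1 mod 8 ⇒ (2/713)^5 = +1]
  = (713/17)    [QR: 17 ≡ 1 mod 4, sign kept]
  = (16/17)    [713 ≡ 16 mod 17]
  = (1/17)    [17 ≡ 1 mod 8 ⇒ (2/17)^4 = +1]
  = 1    [(1/17) = 1]

1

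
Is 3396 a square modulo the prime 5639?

no

(3396|5639)
  = (849|5639)    [5639 ≡ 7 mod 8 ⇒ (2|5639)^2 = +1]
  = (5639|849)    [QR: 849 ≡ 1 mod 4, sign kept]
  = (545|849)    [5639 ≡ 545 mod 849]
  = (849|545)    [QR: 545 ≡ 1 mod 4, sign kept]
  = (304|545)    [849 ≡ 304 mod 545]
  = (19|545)    [545 ≡ 1 mod 8 ⇒ (2|545)^4 = +1]
  = (545|19)    [QR: 545 ≡ 1 mod 4, sign kept]
  = (13|19)    [545 ≡ 13 mod 19]
  = (19|13)    [QR: 13 ≡ 1 mod 4, sign kept]
  = (6|13)    [19 ≡ 6 mod 13]
  = -(3|13)    [13 ≡ 5 mod 8 ⇒ (2|13) = -1]
  = -(13|3)    [QR: 13 ≡ 1 mod 4, sign kept]
  = -(1|3)    [13 ≡ 1 mod 3]
  = -1    [(1|3) = 1]
(3396|5639) = -1, and 5639 is prime, so 3396 is not a quadratic residue mod 5639.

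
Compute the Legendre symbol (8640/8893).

-1

Factor out 2: 8640 = 2^6·135. Since 8893 ≡ 5 (mod 8), (2/8893) = -1, and (2/8893)^6 = +1. Now have (135/8893).
8893 ≡ 1 (mod 4), so quadratic reciprocity gives (135/8893) = (8893/135). Reduce: 8893 ≡ 118 (mod 135). Now have (118/135).
Factor out 2: 118 = 2·59. Since 135 ≡ 7 (mod 8), (2/135) = +1. Now have (59/135).
Both 59 ≡ 3 and 135 ≡ 3 (mod 4), so reciprocity gives (59/135) = -(135/59). Reduce: 135 ≡ 17 (mod 59). Now have -(17/59).
17 ≡ 1 (mod 4), so quadratic reciprocity gives (17/59) = (59/17). Reduce: 59 ≡ 8 (mod 17). Now have -(8/17).
Factor out 2: 8 = 2^3. Since 17 ≡ 1 (mod 8), (2/17) = +1, and (2/17)^3 = +1. Now have -(1/17).
(1/17) = 1. Collecting the sign factors: -1.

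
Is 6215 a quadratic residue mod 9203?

no

(6215/9203)
  = -(9203/6215)    [QR: both ≡ 3 mod 4, sign flips]
  = -(2988/6215)    [9203 ≡ 2988 mod 6215]
  = -(747/6215)    [6215 ≡ 7 mod 8 ⇒ (2/6215)^2 = +1]
  = (6215/747)    [QR: both ≡ 3 mod 4, sign flips]
  = (239/747)    [6215 ≡ 239 mod 747]
  = -(747/239)    [QR: both ≡ 3 mod 4, sign flips]
  = -(30/239)    [747 ≡ 30 mod 239]
  = -(15/239)    [239 ≡ 7 mod 8 ⇒ (2/239) = +1]
  = (239/15)    [QR: both ≡ 3 mod 4, sign flips]
  = (14/15)    [239 ≡ 14 mod 15]
  = (7/15)    [15 ≡ 7 mod 8 ⇒ (2/15) = +1]
  = -(15/7)    [QR: both ≡ 3 mod 4, sign flips]
  = -(1/7)    [15 ≡ 1 mod 7]
  = -1    [(1/7) = 1]
The Legendre symbol is -1, so x^2 ≡ 6215 (mod 9203) has no solution.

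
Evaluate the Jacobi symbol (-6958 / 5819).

Reduce the numerator: -6958 ≡ 4680 (mod 5819), so (-6958 / 5819) = (4680 / 5819).
Factor out 2: 4680 = 2^3·585. Since 5819 ≡ 3 (mod 8), (2 / 5819) = -1, and (2 / 5819)^3 = -1. Now have -(585 / 5819).
585 ≡ 1 (mod 4), so quadratic reciprocity gives (585 / 5819) = (5819 / 585). Reduce: 5819 ≡ 554 (mod 585). Now have -(554 / 585).
Factor out 2: 554 = 2·277. Since 585 ≡ 1 (mod 8), (2 / 585) = +1. Now have -(277 / 585).
277 ≡ 1 (mod 4), so quadratic reciprocity gives (277 / 585) = (585 / 277). Reduce: 585 ≡ 31 (mod 277). Now have -(31 / 277).
277 ≡ 1 (mod 4), so quadratic reciprocity gives (31 / 277) = (277 / 31). Reduce: 277 ≡ 29 (mod 31). Now have -(29 / 31).
29 ≡ 1 (mod 4), so quadratic reciprocity gives (29 / 31) = (31 / 29). Reduce: 31 ≡ 2 (mod 29). Now have -(2 / 29).
Factor out 2: 2 = 2. Since 29 ≡ 5 (mod 8), (2 / 29) = -1. Now have (1 / 29).
(1 / 29) = 1. Collecting the sign factors: 1.

1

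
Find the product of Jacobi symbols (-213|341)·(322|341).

By multiplicativity, (-213·322|341) = (-213|341)·(322|341).
First factor (-213|341):
Pull out -1: (-213|341) = (-1|341)·(213|341). Since 341 ≡ 1 (mod 4), (-1|341) = +1. Now have (213|341).
213 ≡ 1 (mod 4), so quadratic reciprocity gives (213|341) = (341|213). Reduce: 341 ≡ 128 (mod 213). Now have (128|213).
Factor out 2: 128 = 2^7. Since 213 ≡ 5 (mod 8), (2|213) = -1, and (2|213)^7 = -1. Now have -(1|213).
(1|213) = 1. Collecting the sign factors: -1.
Second factor (322|341):
Factor out 2: 322 = 2·161. Since 341 ≡ 5 (mod 8), (2|341) = -1. Now have -(161|341).
161 ≡ 1 (mod 4), so quadratic reciprocity gives (161|341) = (341|161). Reduce: 341 ≡ 19 (mod 161). Now have -(19|161).
161 ≡ 1 (mod 4), so quadratic reciprocity gives (19|161) = (161|19). Reduce: 161 ≡ 9 (mod 19). Now have -(9|19).
9 ≡ 1 (mod 4), so quadratic reciprocity gives (9|19) = (19|9). Reduce: 19 ≡ 1 (mod 9). Now have -(1|9).
(1|9) = 1. Collecting the sign factors: -1.
Product: (-1)·(-1) = 1.

1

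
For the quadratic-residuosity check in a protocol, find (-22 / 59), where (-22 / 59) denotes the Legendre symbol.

Pull out -1: (-22 / 59) = (-1 / 59)·(22 / 59). Since 59 ≡ 3 (mod 4), (-1 / 59) = -1. Now have -(22 / 59).
Factor out 2: 22 = 2·11. Since 59 ≡ 3 (mod 8), (2 / 59) = -1. Now have (11 / 59).
Both 11 ≡ 3 and 59 ≡ 3 (mod 4), so reciprocity gives (11 / 59) = -(59 / 11). Reduce: 59 ≡ 4 (mod 11). Now have -(4 / 11).
Factor out 2: 4 = 2^2. Since 11 ≡ 3 (mod 8), (2 / 11) = -1, and (2 / 11)^2 = +1. Now have -(1 / 11).
(1 / 11) = 1. Collecting the sign factors: -1.

-1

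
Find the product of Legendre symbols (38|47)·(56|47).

By multiplicativity, (38·56|47) = (38|47)·(56|47).
First factor (38|47):
(38|47)
  = (19|47)    [47 ≡ 7 mod 8 ⇒ (2|47) = +1]
  = -(47|19)    [QR: both ≡ 3 mod 4, sign flips]
  = -(9|19)    [47 ≡ 9 mod 19]
  = -(19|9)    [QR: 9 ≡ 1 mod 4, sign kept]
  = -(1|9)    [19 ≡ 1 mod 9]
  = -1    [(1|9) = 1]
Second factor (56|47):
(56|47)
  = (9|47)    [56 ≡ 9 mod 47]
  = (47|9)    [QR: 9 ≡ 1 mod 4, sign kept]
  = (2|9)    [47 ≡ 2 mod 9]
  = (1|9)    [9 ≡ 1 mod 8 ⇒ (2|9) = +1]
  = 1    [(1|9) = 1]
Product: (-1)·(1) = -1.

-1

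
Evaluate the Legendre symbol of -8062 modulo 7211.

1

(-8062 / 7211)
  = -(8062 / 7211)    [7211 ≡ 3 mod 4 ⇒ (-1 / 7211) = -1]
  = -(851 / 7211)    [8062 ≡ 851 mod 7211]
  = (7211 / 851)    [QR: both ≡ 3 mod 4, sign flips]
  = (403 / 851)    [7211 ≡ 403 mod 851]
  = -(851 / 403)    [QR: both ≡ 3 mod 4, sign flips]
  = -(45 / 403)    [851 ≡ 45 mod 403]
  = -(403 / 45)    [QR: 45 ≡ 1 mod 4, sign kept]
  = -(43 / 45)    [403 ≡ 43 mod 45]
  = -(45 / 43)    [QR: 45 ≡ 1 mod 4, sign kept]
  = -(2 / 43)    [45 ≡ 2 mod 43]
  = (1 / 43)    [43 ≡ 3 mod 8 ⇒ (2 / 43) = -1]
  = 1    [(1 / 43) = 1]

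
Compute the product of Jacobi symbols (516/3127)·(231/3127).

1

By multiplicativity, (516·231/3127) = (516/3127)·(231/3127).
First factor (516/3127):
Factor out 2: 516 = 2^2·129. Since 3127 ≡ 7 (mod 8), (2/3127) = +1, and (2/3127)^2 = +1. Now have (129/3127).
129 ≡ 1 (mod 4), so quadratic reciprocity gives (129/3127) = (3127/129). Reduce: 3127 ≡ 31 (mod 129). Now have (31/129).
129 ≡ 1 (mod 4), so quadratic reciprocity gives (31/129) = (129/31). Reduce: 129 ≡ 5 (mod 31). Now have (5/31).
5 ≡ 1 (mod 4), so quadratic reciprocity gives (5/31) = (31/5). Reduce: 31 ≡ 1 (mod 5). Now have (1/5).
(1/5) = 1. Collecting the sign factors: 1.
Second factor (231/3127):
Both 231 ≡ 3 and 3127 ≡ 3 (mod 4), so reciprocity gives (231/3127) = -(3127/231). Reduce: 3127 ≡ 124 (mod 231). Now have -(124/231).
Factor out 2: 124 = 2^2·31. Since 231 ≡ 7 (mod 8), (2/231) = +1, and (2/231)^2 = +1. Now have -(31/231).
Both 31 ≡ 3 and 231 ≡ 3 (mod 4), so reciprocity gives (31/231) = -(231/31). Reduce: 231 ≡ 14 (mod 31). Now have (14/31).
Factor out 2: 14 = 2·7. Since 31 ≡ 7 (mod 8), (2/31) = +1. Now have (7/31).
Both 7 ≡ 3 and 31 ≡ 3 (mod 4), so reciprocity gives (7/31) = -(31/7). Reduce: 31 ≡ 3 (mod 7). Now have -(3/7).
Both 3 ≡ 3 and 7 ≡ 3 (mod 4), so reciprocity gives (3/7) = -(7/3). Reduce: 7 ≡ 1 (mod 3). Now have (1/3).
(1/3) = 1. Collecting the sign factors: 1.
Product: (1)·(1) = 1.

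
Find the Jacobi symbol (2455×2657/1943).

By multiplicativity, (2455·2657/1943) = (2455/1943)·(2657/1943).
First factor (2455/1943):
(2455/1943)
  = (512/1943)    [2455 ≡ 512 mod 1943]
  = (1/1943)    [1943 ≡ 7 mod 8 ⇒ (2/1943)^9 = +1]
  = 1    [(1/1943) = 1]
Second factor (2657/1943):
(2657/1943)
  = (714/1943)    [2657 ≡ 714 mod 1943]
  = (357/1943)    [1943 ≡ 7 mod 8 ⇒ (2/1943) = +1]
  = (1943/357)    [QR: 357 ≡ 1 mod 4, sign kept]
  = (158/357)    [1943 ≡ 158 mod 357]
  = -(79/357)    [357 ≡ 5 mod 8 ⇒ (2/357) = -1]
  = -(357/79)    [QR: 357 ≡ 1 mod 4, sign kept]
  = -(41/79)    [357 ≡ 41 mod 79]
  = -(79/41)    [QR: 41 ≡ 1 mod 4, sign kept]
  = -(38/41)    [79 ≡ 38 mod 41]
  = -(19/41)    [41 ≡ 1 mod 8 ⇒ (2/41) = +1]
  = -(41/19)    [QR: 41 ≡ 1 mod 4, sign kept]
  = -(3/19)    [41 ≡ 3 mod 19]
  = (19/3)    [QR: both ≡ 3 mod 4, sign flips]
  = (1/3)    [19 ≡ 1 mod 3]
  = 1    [(1/3) = 1]
Product: (1)·(1) = 1.

1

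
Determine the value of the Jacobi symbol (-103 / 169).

1

Pull out -1: (-103 / 169) = (-1 / 169)·(103 / 169). Since 169 ≡ 1 (mod 4), (-1 / 169) = +1. Now have (103 / 169).
169 ≡ 1 (mod 4), so quadratic reciprocity gives (103 / 169) = (169 / 103). Reduce: 169 ≡ 66 (mod 103). Now have (66 / 103).
Factor out 2: 66 = 2·33. Since 103 ≡ 7 (mod 8), (2 / 103) = +1. Now have (33 / 103).
33 ≡ 1 (mod 4), so quadratic reciprocity gives (33 / 103) = (103 / 33). Reduce: 103 ≡ 4 (mod 33). Now have (4 / 33).
Factor out 2: 4 = 2^2. Since 33 ≡ 1 (mod 8), (2 / 33) = +1, and (2 / 33)^2 = +1. Now have (1 / 33).
(1 / 33) = 1. Collecting the sign factors: 1.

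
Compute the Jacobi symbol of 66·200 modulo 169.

By multiplicativity, (66·200/169) = (66/169)·(200/169).
First factor (66/169):
Factor out 2: 66 = 2·33. Since 169 ≡ 1 (mod 8), (2/169) = +1. Now have (33/169).
33 ≡ 1 (mod 4), so quadratic reciprocity gives (33/169) = (169/33). Reduce: 169 ≡ 4 (mod 33). Now have (4/33).
Factor out 2: 4 = 2^2. Since 33 ≡ 1 (mod 8), (2/33) = +1, and (2/33)^2 = +1. Now have (1/33).
(1/33) = 1. Collecting the sign factors: 1.
Second factor (200/169):
Reduce the numerator: 200 ≡ 31 (mod 169), so (200/169) = (31/169).
169 ≡ 1 (mod 4), so quadratic reciprocity gives (31/169) = (169/31). Reduce: 169 ≡ 14 (mod 31). Now have (14/31).
Factor out 2: 14 = 2·7. Since 31 ≡ 7 (mod 8), (2/31) = +1. Now have (7/31).
Both 7 ≡ 3 and 31 ≡ 3 (mod 4), so reciprocity gives (7/31) = -(31/7). Reduce: 31 ≡ 3 (mod 7). Now have -(3/7).
Both 3 ≡ 3 and 7 ≡ 3 (mod 4), so reciprocity gives (3/7) = -(7/3). Reduce: 7 ≡ 1 (mod 3). Now have (1/3).
(1/3) = 1. Collecting the sign factors: 1.
Product: (1)·(1) = 1.

1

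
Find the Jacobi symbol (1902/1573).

(1902/1573)
  = (329/1573)    [1902 ≡ 329 mod 1573]
  = (1573/329)    [QR: 329 ≡ 1 mod 4, sign kept]
  = (257/329)    [1573 ≡ 257 mod 329]
  = (329/257)    [QR: 257 ≡ 1 mod 4, sign kept]
  = (72/257)    [329 ≡ 72 mod 257]
  = (9/257)    [257 ≡ 1 mod 8 ⇒ (2/257)^3 = +1]
  = (257/9)    [QR: 9 ≡ 1 mod 4, sign kept]
  = (5/9)    [257 ≡ 5 mod 9]
  = (9/5)    [QR: 5 ≡ 1 mod 4, sign kept]
  = (4/5)    [9 ≡ 4 mod 5]
  = (1/5)    [5 ≡ 5 mod 8 ⇒ (2/5)^2 = +1]
  = 1    [(1/5) = 1]

1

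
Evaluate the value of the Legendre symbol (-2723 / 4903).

1

Reduce the numerator: -2723 ≡ 2180 (mod 4903), so (-2723 / 4903) = (2180 / 4903).
Factor out 2: 2180 = 2^2·545. Since 4903 ≡ 7 (mod 8), (2 / 4903) = +1, and (2 / 4903)^2 = +1. Now have (545 / 4903).
545 ≡ 1 (mod 4), so quadratic reciprocity gives (545 / 4903) = (4903 / 545). Reduce: 4903 ≡ 543 (mod 545). Now have (543 / 545).
545 ≡ 1 (mod 4), so quadratic reciprocity gives (543 / 545) = (545 / 543). Reduce: 545 ≡ 2 (mod 543). Now have (2 / 543).
Factor out 2: 2 = 2. Since 543 ≡ 7 (mod 8), (2 / 543) = +1. Now have (1 / 543).
(1 / 543) = 1. Collecting the sign factors: 1.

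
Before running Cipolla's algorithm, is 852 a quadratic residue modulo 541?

(852/541)
  = (311/541)    [852 ≡ 311 mod 541]
  = (541/311)    [QR: 541 ≡ 1 mod 4, sign kept]
  = (230/311)    [541 ≡ 230 mod 311]
  = (115/311)    [311 ≡ 7 mod 8 ⇒ (2/311) = +1]
  = -(311/115)    [QR: both ≡ 3 mod 4, sign flips]
  = -(81/115)    [311 ≡ 81 mod 115]
  = -(115/81)    [QR: 81 ≡ 1 mod 4, sign kept]
  = -(34/81)    [115 ≡ 34 mod 81]
  = -(17/81)    [81 ≡ 1 mod 8 ⇒ (2/81) = +1]
  = -(81/17)    [QR: 17 ≡ 1 mod 4, sign kept]
  = -(13/17)    [81 ≡ 13 mod 17]
  = -(17/13)    [QR: 13 ≡ 1 mod 4, sign kept]
  = -(4/13)    [17 ≡ 4 mod 13]
  = -(1/13)    [13 ≡ 5 mod 8 ⇒ (2/13)^2 = +1]
  = -1    [(1/13) = 1]
The Legendre symbol is -1, so x^2 ≡ 852 (mod 541) has no solution.

no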